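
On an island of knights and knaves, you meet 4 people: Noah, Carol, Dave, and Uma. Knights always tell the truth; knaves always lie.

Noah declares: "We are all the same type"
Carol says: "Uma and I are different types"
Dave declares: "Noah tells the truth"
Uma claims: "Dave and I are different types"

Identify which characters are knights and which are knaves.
Noah is a knave.
Carol is a knight.
Dave is a knave.
Uma is a knave.

Verification:
- Noah (knave) says "We are all the same type" - this is FALSE (a lie) because Carol is a knight and Noah, Dave, and Uma are knaves.
- Carol (knight) says "Uma and I are different types" - this is TRUE because Carol is a knight and Uma is a knave.
- Dave (knave) says "Noah tells the truth" - this is FALSE (a lie) because Noah is a knave.
- Uma (knave) says "Dave and I are different types" - this is FALSE (a lie) because Uma is a knave and Dave is a knave.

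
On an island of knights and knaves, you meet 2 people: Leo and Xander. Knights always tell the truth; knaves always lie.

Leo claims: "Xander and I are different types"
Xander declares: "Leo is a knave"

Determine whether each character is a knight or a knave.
Leo is a knight.
Xander is a knave.

Verification:
- Leo (knight) says "Xander and I are different types" - this is TRUE because Leo is a knight and Xander is a knave.
- Xander (knave) says "Leo is a knave" - this is FALSE (a lie) because Leo is a knight.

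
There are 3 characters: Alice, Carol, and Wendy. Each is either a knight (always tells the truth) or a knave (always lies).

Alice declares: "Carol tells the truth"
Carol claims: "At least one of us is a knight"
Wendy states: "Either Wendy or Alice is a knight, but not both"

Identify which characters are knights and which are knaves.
Alice is a knave.
Carol is a knave.
Wendy is a knave.

Verification:
- Alice (knave) says "Carol tells the truth" - this is FALSE (a lie) because Carol is a knave.
- Carol (knave) says "At least one of us is a knight" - this is FALSE (a lie) because no one is a knight.
- Wendy (knave) says "Either Wendy or Alice is a knight, but not both" - this is FALSE (a lie) because Wendy is a knave and Alice is a knave.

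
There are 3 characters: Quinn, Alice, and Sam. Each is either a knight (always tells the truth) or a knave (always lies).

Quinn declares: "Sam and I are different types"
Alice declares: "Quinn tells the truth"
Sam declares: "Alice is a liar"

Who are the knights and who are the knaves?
Quinn is a knight.
Alice is a knight.
Sam is a knave.

Verification:
- Quinn (knight) says "Sam and I are different types" - this is TRUE because Quinn is a knight and Sam is a knave.
- Alice (knight) says "Quinn tells the truth" - this is TRUE because Quinn is a knight.
- Sam (knave) says "Alice is a liar" - this is FALSE (a lie) because Alice is a knight.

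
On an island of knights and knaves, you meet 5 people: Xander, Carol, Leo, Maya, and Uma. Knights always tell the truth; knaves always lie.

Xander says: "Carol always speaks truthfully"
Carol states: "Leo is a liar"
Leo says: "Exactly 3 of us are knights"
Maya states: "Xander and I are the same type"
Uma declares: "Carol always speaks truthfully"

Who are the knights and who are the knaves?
Xander is a knight.
Carol is a knight.
Leo is a knave.
Maya is a knight.
Uma is a knight.

Verification:
- Xander (knight) says "Carol always speaks truthfully" - this is TRUE because Carol is a knight.
- Carol (knight) says "Leo is a liar" - this is TRUE because Leo is a knave.
- Leo (knave) says "Exactly 3 of us are knights" - this is FALSE (a lie) because there are 4 knights.
- Maya (knight) says "Xander and I are the same type" - this is TRUE because Maya is a knight and Xander is a knight.
- Uma (knight) says "Carol always speaks truthfully" - this is TRUE because Carol is a knight.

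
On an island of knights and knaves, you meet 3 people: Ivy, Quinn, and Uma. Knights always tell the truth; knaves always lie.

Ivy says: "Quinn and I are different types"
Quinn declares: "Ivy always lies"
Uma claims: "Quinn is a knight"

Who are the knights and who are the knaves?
Ivy is a knight.
Quinn is a knave.
Uma is a knave.

Verification:
- Ivy (knight) says "Quinn and I are different types" - this is TRUE because Ivy is a knight and Quinn is a knave.
- Quinn (knave) says "Ivy always lies" - this is FALSE (a lie) because Ivy is a knight.
- Uma (knave) says "Quinn is a knight" - this is FALSE (a lie) because Quinn is a knave.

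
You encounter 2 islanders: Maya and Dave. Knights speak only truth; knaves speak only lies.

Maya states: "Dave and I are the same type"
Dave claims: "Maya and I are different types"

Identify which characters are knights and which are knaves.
Maya is a knave.
Dave is a knight.

Verification:
- Maya (knave) says "Dave and I are the same type" - this is FALSE (a lie) because Maya is a knave and Dave is a knight.
- Dave (knight) says "Maya and I are different types" - this is TRUE because Dave is a knight and Maya is a knave.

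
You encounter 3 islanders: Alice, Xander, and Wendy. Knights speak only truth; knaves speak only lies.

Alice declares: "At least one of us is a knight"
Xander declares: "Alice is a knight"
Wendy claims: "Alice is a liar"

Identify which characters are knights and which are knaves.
Alice is a knight.
Xander is a knight.
Wendy is a knave.

Verification:
- Alice (knight) says "At least one of us is a knight" - this is TRUE because Alice and Xander are knights.
- Xander (knight) says "Alice is a knight" - this is TRUE because Alice is a knight.
- Wendy (knave) says "Alice is a liar" - this is FALSE (a lie) because Alice is a knight.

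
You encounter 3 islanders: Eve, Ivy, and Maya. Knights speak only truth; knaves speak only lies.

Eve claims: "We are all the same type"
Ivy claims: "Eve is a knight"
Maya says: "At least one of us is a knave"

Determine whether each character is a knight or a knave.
Eve is a knave.
Ivy is a knave.
Maya is a knight.

Verification:
- Eve (knave) says "We are all the same type" - this is FALSE (a lie) because Maya is a knight and Eve and Ivy are knaves.
- Ivy (knave) says "Eve is a knight" - this is FALSE (a lie) because Eve is a knave.
- Maya (knight) says "At least one of us is a knave" - this is TRUE because Eve and Ivy are knaves.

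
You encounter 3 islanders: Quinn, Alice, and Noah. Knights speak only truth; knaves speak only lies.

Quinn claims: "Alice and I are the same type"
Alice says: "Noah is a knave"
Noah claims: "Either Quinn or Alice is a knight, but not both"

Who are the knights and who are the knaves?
Quinn is a knight.
Alice is a knight.
Noah is a knave.

Verification:
- Quinn (knight) says "Alice and I are the same type" - this is TRUE because Quinn is a knight and Alice is a knight.
- Alice (knight) says "Noah is a knave" - this is TRUE because Noah is a knave.
- Noah (knave) says "Either Quinn or Alice is a knight, but not both" - this is FALSE (a lie) because Quinn is a knight and Alice is a knight.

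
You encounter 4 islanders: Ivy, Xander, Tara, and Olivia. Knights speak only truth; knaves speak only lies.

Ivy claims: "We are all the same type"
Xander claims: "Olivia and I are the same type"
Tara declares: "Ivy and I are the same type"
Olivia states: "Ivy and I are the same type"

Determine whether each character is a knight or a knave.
Ivy is a knight.
Xander is a knight.
Tara is a knight.
Olivia is a knight.

Verification:
- Ivy (knight) says "We are all the same type" - this is TRUE because Ivy, Xander, Tara, and Olivia are knights.
- Xander (knight) says "Olivia and I are the same type" - this is TRUE because Xander is a knight and Olivia is a knight.
- Tara (knight) says "Ivy and I are the same type" - this is TRUE because Tara is a knight and Ivy is a knight.
- Olivia (knight) says "Ivy and I are the same type" - this is TRUE because Olivia is a knight and Ivy is a knight.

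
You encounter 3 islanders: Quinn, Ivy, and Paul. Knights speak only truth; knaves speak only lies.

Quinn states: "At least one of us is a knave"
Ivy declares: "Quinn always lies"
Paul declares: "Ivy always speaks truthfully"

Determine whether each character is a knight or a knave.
Quinn is a knight.
Ivy is a knave.
Paul is a knave.

Verification:
- Quinn (knight) says "At least one of us is a knave" - this is TRUE because Ivy and Paul are knaves.
- Ivy (knave) says "Quinn always lies" - this is FALSE (a lie) because Quinn is a knight.
- Paul (knave) says "Ivy always speaks truthfully" - this is FALSE (a lie) because Ivy is a knave.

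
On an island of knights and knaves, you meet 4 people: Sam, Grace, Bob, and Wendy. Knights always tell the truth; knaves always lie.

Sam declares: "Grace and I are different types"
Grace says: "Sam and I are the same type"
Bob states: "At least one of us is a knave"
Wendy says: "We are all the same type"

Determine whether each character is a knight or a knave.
Sam is a knight.
Grace is a knave.
Bob is a knight.
Wendy is a knave.

Verification:
- Sam (knight) says "Grace and I are different types" - this is TRUE because Sam is a knight and Grace is a knave.
- Grace (knave) says "Sam and I are the same type" - this is FALSE (a lie) because Grace is a knave and Sam is a knight.
- Bob (knight) says "At least one of us is a knave" - this is TRUE because Grace and Wendy are knaves.
- Wendy (knave) says "We are all the same type" - this is FALSE (a lie) because Sam and Bob are knights and Grace and Wendy are knaves.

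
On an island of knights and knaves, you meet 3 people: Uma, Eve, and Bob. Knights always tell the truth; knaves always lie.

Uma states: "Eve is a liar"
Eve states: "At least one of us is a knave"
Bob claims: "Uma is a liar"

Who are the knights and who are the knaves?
Uma is a knave.
Eve is a knight.
Bob is a knight.

Verification:
- Uma (knave) says "Eve is a liar" - this is FALSE (a lie) because Eve is a knight.
- Eve (knight) says "At least one of us is a knave" - this is TRUE because Uma is a knave.
- Bob (knight) says "Uma is a liar" - this is TRUE because Uma is a knave.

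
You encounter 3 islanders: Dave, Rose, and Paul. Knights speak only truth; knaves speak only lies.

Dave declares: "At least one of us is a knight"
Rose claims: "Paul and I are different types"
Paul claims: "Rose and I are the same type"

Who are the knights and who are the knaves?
Dave is a knight.
Rose is a knight.
Paul is a knave.

Verification:
- Dave (knight) says "At least one of us is a knight" - this is TRUE because Dave and Rose are knights.
- Rose (knight) says "Paul and I are different types" - this is TRUE because Rose is a knight and Paul is a knave.
- Paul (knave) says "Rose and I are the same type" - this is FALSE (a lie) because Paul is a knave and Rose is a knight.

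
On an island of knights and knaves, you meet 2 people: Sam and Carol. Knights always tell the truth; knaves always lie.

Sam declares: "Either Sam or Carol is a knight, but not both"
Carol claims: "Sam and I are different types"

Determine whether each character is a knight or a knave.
Sam is a knave.
Carol is a knave.

Verification:
- Sam (knave) says "Either Sam or Carol is a knight, but not both" - this is FALSE (a lie) because Sam is a knave and Carol is a knave.
- Carol (knave) says "Sam and I are different types" - this is FALSE (a lie) because Carol is a knave and Sam is a knave.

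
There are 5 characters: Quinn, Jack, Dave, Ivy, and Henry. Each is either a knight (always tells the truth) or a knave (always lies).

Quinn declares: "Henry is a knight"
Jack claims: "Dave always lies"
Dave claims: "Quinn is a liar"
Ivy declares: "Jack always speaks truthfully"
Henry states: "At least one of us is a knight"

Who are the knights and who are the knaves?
Quinn is a knight.
Jack is a knight.
Dave is a knave.
Ivy is a knight.
Henry is a knight.

Verification:
- Quinn (knight) says "Henry is a knight" - this is TRUE because Henry is a knight.
- Jack (knight) says "Dave always lies" - this is TRUE because Dave is a knave.
- Dave (knave) says "Quinn is a liar" - this is FALSE (a lie) because Quinn is a knight.
- Ivy (knight) says "Jack always speaks truthfully" - this is TRUE because Jack is a knight.
- Henry (knight) says "At least one of us is a knight" - this is TRUE because Quinn, Jack, Ivy, and Henry are knights.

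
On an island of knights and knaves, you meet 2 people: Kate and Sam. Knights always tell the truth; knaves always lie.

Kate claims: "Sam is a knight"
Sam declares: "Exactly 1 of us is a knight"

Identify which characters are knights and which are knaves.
Kate is a knave.
Sam is a knave.

Verification:
- Kate (knave) says "Sam is a knight" - this is FALSE (a lie) because Sam is a knave.
- Sam (knave) says "Exactly 1 of us is a knight" - this is FALSE (a lie) because there are 0 knights.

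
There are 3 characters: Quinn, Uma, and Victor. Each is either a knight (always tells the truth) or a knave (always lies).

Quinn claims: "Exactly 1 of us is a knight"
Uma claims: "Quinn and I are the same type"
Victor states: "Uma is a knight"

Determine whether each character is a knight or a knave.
Quinn is a knight.
Uma is a knave.
Victor is a knave.

Verification:
- Quinn (knight) says "Exactly 1 of us is a knight" - this is TRUE because there are 1 knights.
- Uma (knave) says "Quinn and I are the same type" - this is FALSE (a lie) because Uma is a knave and Quinn is a knight.
- Victor (knave) says "Uma is a knight" - this is FALSE (a lie) because Uma is a knave.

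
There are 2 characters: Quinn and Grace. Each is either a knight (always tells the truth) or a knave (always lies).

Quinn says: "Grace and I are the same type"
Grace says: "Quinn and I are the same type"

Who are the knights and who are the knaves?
Quinn is a knight.
Grace is a knight.

Verification:
- Quinn (knight) says "Grace and I are the same type" - this is TRUE because Quinn is a knight and Grace is a knight.
- Grace (knight) says "Quinn and I are the same type" - this is TRUE because Grace is a knight and Quinn is a knight.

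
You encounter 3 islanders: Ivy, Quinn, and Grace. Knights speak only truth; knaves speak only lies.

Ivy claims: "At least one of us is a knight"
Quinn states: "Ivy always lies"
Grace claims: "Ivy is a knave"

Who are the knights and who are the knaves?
Ivy is a knight.
Quinn is a knave.
Grace is a knave.

Verification:
- Ivy (knight) says "At least one of us is a knight" - this is TRUE because Ivy is a knight.
- Quinn (knave) says "Ivy always lies" - this is FALSE (a lie) because Ivy is a knight.
- Grace (knave) says "Ivy is a knave" - this is FALSE (a lie) because Ivy is a knight.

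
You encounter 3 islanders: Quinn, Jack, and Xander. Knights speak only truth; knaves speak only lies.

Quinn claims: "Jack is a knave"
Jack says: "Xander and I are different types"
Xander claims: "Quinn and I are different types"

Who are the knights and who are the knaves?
Quinn is a knave.
Jack is a knight.
Xander is a knave.

Verification:
- Quinn (knave) says "Jack is a knave" - this is FALSE (a lie) because Jack is a knight.
- Jack (knight) says "Xander and I are different types" - this is TRUE because Jack is a knight and Xander is a knave.
- Xander (knave) says "Quinn and I are different types" - this is FALSE (a lie) because Xander is a knave and Quinn is a knave.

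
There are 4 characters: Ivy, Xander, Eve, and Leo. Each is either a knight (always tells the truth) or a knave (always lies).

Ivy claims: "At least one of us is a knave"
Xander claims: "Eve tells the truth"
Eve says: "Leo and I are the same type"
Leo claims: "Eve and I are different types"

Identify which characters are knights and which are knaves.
Ivy is a knight.
Xander is a knave.
Eve is a knave.
Leo is a knight.

Verification:
- Ivy (knight) says "At least one of us is a knave" - this is TRUE because Xander and Eve are knaves.
- Xander (knave) says "Eve tells the truth" - this is FALSE (a lie) because Eve is a knave.
- Eve (knave) says "Leo and I are the same type" - this is FALSE (a lie) because Eve is a knave and Leo is a knight.
- Leo (knight) says "Eve and I are different types" - this is TRUE because Leo is a knight and Eve is a knave.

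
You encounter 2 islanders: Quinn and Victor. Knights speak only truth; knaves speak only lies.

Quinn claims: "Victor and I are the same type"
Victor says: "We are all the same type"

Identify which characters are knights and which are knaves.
Quinn is a knight.
Victor is a knight.

Verification:
- Quinn (knight) says "Victor and I are the same type" - this is TRUE because Quinn is a knight and Victor is a knight.
- Victor (knight) says "We are all the same type" - this is TRUE because Quinn and Victor are knights.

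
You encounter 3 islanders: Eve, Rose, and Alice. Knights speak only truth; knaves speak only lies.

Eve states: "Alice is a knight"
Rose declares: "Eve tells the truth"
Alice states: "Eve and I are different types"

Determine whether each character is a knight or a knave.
Eve is a knave.
Rose is a knave.
Alice is a knave.

Verification:
- Eve (knave) says "Alice is a knight" - this is FALSE (a lie) because Alice is a knave.
- Rose (knave) says "Eve tells the truth" - this is FALSE (a lie) because Eve is a knave.
- Alice (knave) says "Eve and I are different types" - this is FALSE (a lie) because Alice is a knave and Eve is a knave.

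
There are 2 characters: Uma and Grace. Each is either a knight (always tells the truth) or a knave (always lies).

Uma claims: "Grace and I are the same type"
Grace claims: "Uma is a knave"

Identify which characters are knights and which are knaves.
Uma is a knave.
Grace is a knight.

Verification:
- Uma (knave) says "Grace and I are the same type" - this is FALSE (a lie) because Uma is a knave and Grace is a knight.
- Grace (knight) says "Uma is a knave" - this is TRUE because Uma is a knave.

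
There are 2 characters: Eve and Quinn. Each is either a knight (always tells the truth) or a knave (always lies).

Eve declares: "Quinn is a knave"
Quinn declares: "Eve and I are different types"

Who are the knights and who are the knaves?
Eve is a knave.
Quinn is a knight.

Verification:
- Eve (knave) says "Quinn is a knave" - this is FALSE (a lie) because Quinn is a knight.
- Quinn (knight) says "Eve and I are different types" - this is TRUE because Quinn is a knight and Eve is a knave.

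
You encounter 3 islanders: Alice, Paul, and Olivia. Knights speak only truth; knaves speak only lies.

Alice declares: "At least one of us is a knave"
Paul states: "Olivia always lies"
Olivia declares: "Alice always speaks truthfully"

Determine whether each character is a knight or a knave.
Alice is a knight.
Paul is a knave.
Olivia is a knight.

Verification:
- Alice (knight) says "At least one of us is a knave" - this is TRUE because Paul is a knave.
- Paul (knave) says "Olivia always lies" - this is FALSE (a lie) because Olivia is a knight.
- Olivia (knight) says "Alice always speaks truthfully" - this is TRUE because Alice is a knight.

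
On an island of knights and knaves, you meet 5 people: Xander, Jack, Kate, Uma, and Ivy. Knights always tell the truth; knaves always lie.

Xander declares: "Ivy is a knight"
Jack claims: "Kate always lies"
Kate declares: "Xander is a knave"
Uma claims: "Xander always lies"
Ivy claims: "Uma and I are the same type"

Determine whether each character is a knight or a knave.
Xander is a knave.
Jack is a knave.
Kate is a knight.
Uma is a knight.
Ivy is a knave.

Verification:
- Xander (knave) says "Ivy is a knight" - this is FALSE (a lie) because Ivy is a knave.
- Jack (knave) says "Kate always lies" - this is FALSE (a lie) because Kate is a knight.
- Kate (knight) says "Xander is a knave" - this is TRUE because Xander is a knave.
- Uma (knight) says "Xander always lies" - this is TRUE because Xander is a knave.
- Ivy (knave) says "Uma and I are the same type" - this is FALSE (a lie) because Ivy is a knave and Uma is a knight.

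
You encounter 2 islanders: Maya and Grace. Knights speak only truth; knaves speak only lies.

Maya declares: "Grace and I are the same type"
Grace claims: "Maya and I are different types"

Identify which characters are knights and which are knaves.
Maya is a knave.
Grace is a knight.

Verification:
- Maya (knave) says "Grace and I are the same type" - this is FALSE (a lie) because Maya is a knave and Grace is a knight.
- Grace (knight) says "Maya and I are different types" - this is TRUE because Grace is a knight and Maya is a knave.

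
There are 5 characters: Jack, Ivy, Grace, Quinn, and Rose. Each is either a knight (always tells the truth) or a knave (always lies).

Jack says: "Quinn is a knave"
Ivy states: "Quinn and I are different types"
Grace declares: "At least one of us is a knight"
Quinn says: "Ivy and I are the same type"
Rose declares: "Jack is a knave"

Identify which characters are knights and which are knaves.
Jack is a knight.
Ivy is a knight.
Grace is a knight.
Quinn is a knave.
Rose is a knave.

Verification:
- Jack (knight) says "Quinn is a knave" - this is TRUE because Quinn is a knave.
- Ivy (knight) says "Quinn and I are different types" - this is TRUE because Ivy is a knight and Quinn is a knave.
- Grace (knight) says "At least one of us is a knight" - this is TRUE because Jack, Ivy, and Grace are knights.
- Quinn (knave) says "Ivy and I are the same type" - this is FALSE (a lie) because Quinn is a knave and Ivy is a knight.
- Rose (knave) says "Jack is a knave" - this is FALSE (a lie) because Jack is a knight.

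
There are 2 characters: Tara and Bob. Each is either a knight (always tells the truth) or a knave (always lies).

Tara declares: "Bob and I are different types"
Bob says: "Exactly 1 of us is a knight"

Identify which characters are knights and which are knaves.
Tara is a knave.
Bob is a knave.

Verification:
- Tara (knave) says "Bob and I are different types" - this is FALSE (a lie) because Tara is a knave and Bob is a knave.
- Bob (knave) says "Exactly 1 of us is a knight" - this is FALSE (a lie) because there are 0 knights.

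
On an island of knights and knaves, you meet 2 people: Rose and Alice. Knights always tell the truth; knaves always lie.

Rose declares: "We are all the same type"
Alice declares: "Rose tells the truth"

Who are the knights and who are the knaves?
Rose is a knight.
Alice is a knight.

Verification:
- Rose (knight) says "We are all the same type" - this is TRUE because Rose and Alice are knights.
- Alice (knight) says "Rose tells the truth" - this is TRUE because Rose is a knight.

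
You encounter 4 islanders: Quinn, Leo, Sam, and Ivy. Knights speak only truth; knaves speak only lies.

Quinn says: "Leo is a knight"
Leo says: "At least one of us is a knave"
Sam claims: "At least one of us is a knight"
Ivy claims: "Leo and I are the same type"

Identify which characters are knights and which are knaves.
Quinn is a knight.
Leo is a knight.
Sam is a knight.
Ivy is a knave.

Verification:
- Quinn (knight) says "Leo is a knight" - this is TRUE because Leo is a knight.
- Leo (knight) says "At least one of us is a knave" - this is TRUE because Ivy is a knave.
- Sam (knight) says "At least one of us is a knight" - this is TRUE because Quinn, Leo, and Sam are knights.
- Ivy (knave) says "Leo and I are the same type" - this is FALSE (a lie) because Ivy is a knave and Leo is a knight.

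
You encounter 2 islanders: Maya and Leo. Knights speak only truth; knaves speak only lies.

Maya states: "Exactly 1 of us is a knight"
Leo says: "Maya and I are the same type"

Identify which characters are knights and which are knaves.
Maya is a knight.
Leo is a knave.

Verification:
- Maya (knight) says "Exactly 1 of us is a knight" - this is TRUE because there are 1 knights.
- Leo (knave) says "Maya and I are the same type" - this is FALSE (a lie) because Leo is a knave and Maya is a knight.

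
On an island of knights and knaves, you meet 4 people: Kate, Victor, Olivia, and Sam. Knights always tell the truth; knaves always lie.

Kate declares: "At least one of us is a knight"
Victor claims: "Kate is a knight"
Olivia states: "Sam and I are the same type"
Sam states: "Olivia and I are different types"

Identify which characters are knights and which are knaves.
Kate is a knight.
Victor is a knight.
Olivia is a knave.
Sam is a knight.

Verification:
- Kate (knight) says "At least one of us is a knight" - this is TRUE because Kate, Victor, and Sam are knights.
- Victor (knight) says "Kate is a knight" - this is TRUE because Kate is a knight.
- Olivia (knave) says "Sam and I are the same type" - this is FALSE (a lie) because Olivia is a knave and Sam is a knight.
- Sam (knight) says "Olivia and I are different types" - this is TRUE because Sam is a knight and Olivia is a knave.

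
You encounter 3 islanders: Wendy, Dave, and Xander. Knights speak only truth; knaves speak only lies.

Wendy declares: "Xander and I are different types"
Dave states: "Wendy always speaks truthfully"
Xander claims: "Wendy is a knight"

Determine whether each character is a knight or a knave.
Wendy is a knave.
Dave is a knave.
Xander is a knave.

Verification:
- Wendy (knave) says "Xander and I are different types" - this is FALSE (a lie) because Wendy is a knave and Xander is a knave.
- Dave (knave) says "Wendy always speaks truthfully" - this is FALSE (a lie) because Wendy is a knave.
- Xander (knave) says "Wendy is a knight" - this is FALSE (a lie) because Wendy is a knave.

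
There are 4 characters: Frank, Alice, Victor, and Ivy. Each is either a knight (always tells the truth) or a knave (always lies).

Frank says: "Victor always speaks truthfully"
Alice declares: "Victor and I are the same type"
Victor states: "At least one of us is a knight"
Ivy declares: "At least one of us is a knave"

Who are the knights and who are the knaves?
Frank is a knight.
Alice is a knave.
Victor is a knight.
Ivy is a knight.

Verification:
- Frank (knight) says "Victor always speaks truthfully" - this is TRUE because Victor is a knight.
- Alice (knave) says "Victor and I are the same type" - this is FALSE (a lie) because Alice is a knave and Victor is a knight.
- Victor (knight) says "At least one of us is a knight" - this is TRUE because Frank, Victor, and Ivy are knights.
- Ivy (knight) says "At least one of us is a knave" - this is TRUE because Alice is a knave.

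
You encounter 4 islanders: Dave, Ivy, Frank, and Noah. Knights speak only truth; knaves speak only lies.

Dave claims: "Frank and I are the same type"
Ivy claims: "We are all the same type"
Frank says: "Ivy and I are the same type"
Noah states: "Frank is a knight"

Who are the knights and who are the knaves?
Dave is a knight.
Ivy is a knight.
Frank is a knight.
Noah is a knight.

Verification:
- Dave (knight) says "Frank and I are the same type" - this is TRUE because Dave is a knight and Frank is a knight.
- Ivy (knight) says "We are all the same type" - this is TRUE because Dave, Ivy, Frank, and Noah are knights.
- Frank (knight) says "Ivy and I are the same type" - this is TRUE because Frank is a knight and Ivy is a knight.
- Noah (knight) says "Frank is a knight" - this is TRUE because Frank is a knight.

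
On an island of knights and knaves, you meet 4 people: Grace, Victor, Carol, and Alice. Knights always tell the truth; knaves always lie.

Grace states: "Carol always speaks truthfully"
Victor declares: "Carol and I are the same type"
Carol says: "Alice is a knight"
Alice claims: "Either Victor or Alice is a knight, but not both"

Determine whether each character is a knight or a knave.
Grace is a knight.
Victor is a knave.
Carol is a knight.
Alice is a knight.

Verification:
- Grace (knight) says "Carol always speaks truthfully" - this is TRUE because Carol is a knight.
- Victor (knave) says "Carol and I are the same type" - this is FALSE (a lie) because Victor is a knave and Carol is a knight.
- Carol (knight) says "Alice is a knight" - this is TRUE because Alice is a knight.
- Alice (knight) says "Either Victor or Alice is a knight, but not both" - this is TRUE because Victor is a knave and Alice is a knight.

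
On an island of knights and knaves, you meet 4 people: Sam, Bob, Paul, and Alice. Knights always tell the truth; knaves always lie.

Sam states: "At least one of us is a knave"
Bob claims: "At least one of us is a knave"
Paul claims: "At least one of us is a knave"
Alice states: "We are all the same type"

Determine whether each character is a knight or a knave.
Sam is a knight.
Bob is a knight.
Paul is a knight.
Alice is a knave.

Verification:
- Sam (knight) says "At least one of us is a knave" - this is TRUE because Alice is a knave.
- Bob (knight) says "At least one of us is a knave" - this is TRUE because Alice is a knave.
- Paul (knight) says "At least one of us is a knave" - this is TRUE because Alice is a knave.
- Alice (knave) says "We are all the same type" - this is FALSE (a lie) because Sam, Bob, and Paul are knights and Alice is a knave.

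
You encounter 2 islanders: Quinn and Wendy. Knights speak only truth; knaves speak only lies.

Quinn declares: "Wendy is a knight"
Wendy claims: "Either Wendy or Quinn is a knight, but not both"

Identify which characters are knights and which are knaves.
Quinn is a knave.
Wendy is a knave.

Verification:
- Quinn (knave) says "Wendy is a knight" - this is FALSE (a lie) because Wendy is a knave.
- Wendy (knave) says "Either Wendy or Quinn is a knight, but not both" - this is FALSE (a lie) because Wendy is a knave and Quinn is a knave.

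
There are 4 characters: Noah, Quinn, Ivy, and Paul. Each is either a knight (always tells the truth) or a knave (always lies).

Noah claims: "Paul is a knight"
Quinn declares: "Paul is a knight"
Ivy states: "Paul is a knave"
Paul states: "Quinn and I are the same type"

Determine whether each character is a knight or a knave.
Noah is a knight.
Quinn is a knight.
Ivy is a knave.
Paul is a knight.

Verification:
- Noah (knight) says "Paul is a knight" - this is TRUE because Paul is a knight.
- Quinn (knight) says "Paul is a knight" - this is TRUE because Paul is a knight.
- Ivy (knave) says "Paul is a knave" - this is FALSE (a lie) because Paul is a knight.
- Paul (knight) says "Quinn and I are the same type" - this is TRUE because Paul is a knight and Quinn is a knight.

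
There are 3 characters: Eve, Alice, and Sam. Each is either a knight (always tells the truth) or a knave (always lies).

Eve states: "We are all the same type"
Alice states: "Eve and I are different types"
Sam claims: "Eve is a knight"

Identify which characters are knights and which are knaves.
Eve is a knave.
Alice is a knight.
Sam is a knave.

Verification:
- Eve (knave) says "We are all the same type" - this is FALSE (a lie) because Alice is a knight and Eve and Sam are knaves.
- Alice (knight) says "Eve and I are different types" - this is TRUE because Alice is a knight and Eve is a knave.
- Sam (knave) says "Eve is a knight" - this is FALSE (a lie) because Eve is a knave.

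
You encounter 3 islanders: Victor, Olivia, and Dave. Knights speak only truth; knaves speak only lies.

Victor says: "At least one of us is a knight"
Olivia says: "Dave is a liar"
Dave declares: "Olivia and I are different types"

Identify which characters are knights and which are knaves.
Victor is a knight.
Olivia is a knave.
Dave is a knight.

Verification:
- Victor (knight) says "At least one of us is a knight" - this is TRUE because Victor and Dave are knights.
- Olivia (knave) says "Dave is a liar" - this is FALSE (a lie) because Dave is a knight.
- Dave (knight) says "Olivia and I are different types" - this is TRUE because Dave is a knight and Olivia is a knave.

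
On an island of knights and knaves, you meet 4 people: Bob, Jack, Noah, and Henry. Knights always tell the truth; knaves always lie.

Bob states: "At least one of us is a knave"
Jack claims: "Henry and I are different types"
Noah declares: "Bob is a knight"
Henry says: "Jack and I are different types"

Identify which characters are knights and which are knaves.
Bob is a knight.
Jack is a knave.
Noah is a knight.
Henry is a knave.

Verification:
- Bob (knight) says "At least one of us is a knave" - this is TRUE because Jack and Henry are knaves.
- Jack (knave) says "Henry and I are different types" - this is FALSE (a lie) because Jack is a knave and Henry is a knave.
- Noah (knight) says "Bob is a knight" - this is TRUE because Bob is a knight.
- Henry (knave) says "Jack and I are different types" - this is FALSE (a lie) because Henry is a knave and Jack is a knave.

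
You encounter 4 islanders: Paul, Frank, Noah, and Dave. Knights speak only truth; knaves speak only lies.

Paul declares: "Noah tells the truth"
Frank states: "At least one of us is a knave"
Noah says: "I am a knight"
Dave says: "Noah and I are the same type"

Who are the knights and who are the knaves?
Paul is a knight.
Frank is a knight.
Noah is a knight.
Dave is a knave.

Verification:
- Paul (knight) says "Noah tells the truth" - this is TRUE because Noah is a knight.
- Frank (knight) says "At least one of us is a knave" - this is TRUE because Dave is a knave.
- Noah (knight) says "I am a knight" - this is TRUE because Noah is a knight.
- Dave (knave) says "Noah and I are the same type" - this is FALSE (a lie) because Dave is a knave and Noah is a knight.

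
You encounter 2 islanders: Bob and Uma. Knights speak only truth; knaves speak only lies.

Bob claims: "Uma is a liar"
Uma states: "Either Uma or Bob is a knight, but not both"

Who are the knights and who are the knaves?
Bob is a knave.
Uma is a knight.

Verification:
- Bob (knave) says "Uma is a liar" - this is FALSE (a lie) because Uma is a knight.
- Uma (knight) says "Either Uma or Bob is a knight, but not both" - this is TRUE because Uma is a knight and Bob is a knave.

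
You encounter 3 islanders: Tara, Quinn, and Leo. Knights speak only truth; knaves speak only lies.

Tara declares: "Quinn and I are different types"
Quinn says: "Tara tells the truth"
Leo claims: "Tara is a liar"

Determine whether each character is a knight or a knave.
Tara is a knave.
Quinn is a knave.
Leo is a knight.

Verification:
- Tara (knave) says "Quinn and I are different types" - this is FALSE (a lie) because Tara is a knave and Quinn is a knave.
- Quinn (knave) says "Tara tells the truth" - this is FALSE (a lie) because Tara is a knave.
- Leo (knight) says "Tara is a liar" - this is TRUE because Tara is a knave.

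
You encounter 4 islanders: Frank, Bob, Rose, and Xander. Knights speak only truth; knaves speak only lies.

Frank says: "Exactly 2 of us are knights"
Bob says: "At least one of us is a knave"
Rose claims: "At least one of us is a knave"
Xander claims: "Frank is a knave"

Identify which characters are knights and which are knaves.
Frank is a knave.
Bob is a knight.
Rose is a knight.
Xander is a knight.

Verification:
- Frank (knave) says "Exactly 2 of us are knights" - this is FALSE (a lie) because there are 3 knights.
- Bob (knight) says "At least one of us is a knave" - this is TRUE because Frank is a knave.
- Rose (knight) says "At least one of us is a knave" - this is TRUE because Frank is a knave.
- Xander (knight) says "Frank is a knave" - this is TRUE because Frank is a knave.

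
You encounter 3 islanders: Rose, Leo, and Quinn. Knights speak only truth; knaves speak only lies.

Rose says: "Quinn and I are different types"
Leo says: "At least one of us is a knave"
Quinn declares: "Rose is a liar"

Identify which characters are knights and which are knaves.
Rose is a knight.
Leo is a knight.
Quinn is a knave.

Verification:
- Rose (knight) says "Quinn and I are different types" - this is TRUE because Rose is a knight and Quinn is a knave.
- Leo (knight) says "At least one of us is a knave" - this is TRUE because Quinn is a knave.
- Quinn (knave) says "Rose is a liar" - this is FALSE (a lie) because Rose is a knight.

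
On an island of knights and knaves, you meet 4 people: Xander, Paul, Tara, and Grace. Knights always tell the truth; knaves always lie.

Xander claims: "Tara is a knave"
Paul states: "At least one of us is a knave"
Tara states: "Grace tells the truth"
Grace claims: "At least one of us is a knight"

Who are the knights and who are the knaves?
Xander is a knave.
Paul is a knight.
Tara is a knight.
Grace is a knight.

Verification:
- Xander (knave) says "Tara is a knave" - this is FALSE (a lie) because Tara is a knight.
- Paul (knight) says "At least one of us is a knave" - this is TRUE because Xander is a knave.
- Tara (knight) says "Grace tells the truth" - this is TRUE because Grace is a knight.
- Grace (knight) says "At least one of us is a knight" - this is TRUE because Paul, Tara, and Grace are knights.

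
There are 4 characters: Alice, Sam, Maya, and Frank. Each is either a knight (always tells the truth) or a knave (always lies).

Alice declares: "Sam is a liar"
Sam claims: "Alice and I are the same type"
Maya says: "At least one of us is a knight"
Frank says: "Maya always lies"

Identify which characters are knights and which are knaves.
Alice is a knight.
Sam is a knave.
Maya is a knight.
Frank is a knave.

Verification:
- Alice (knight) says "Sam is a liar" - this is TRUE because Sam is a knave.
- Sam (knave) says "Alice and I are the same type" - this is FALSE (a lie) because Sam is a knave and Alice is a knight.
- Maya (knight) says "At least one of us is a knight" - this is TRUE because Alice and Maya are knights.
- Frank (knave) says "Maya always lies" - this is FALSE (a lie) because Maya is a knight.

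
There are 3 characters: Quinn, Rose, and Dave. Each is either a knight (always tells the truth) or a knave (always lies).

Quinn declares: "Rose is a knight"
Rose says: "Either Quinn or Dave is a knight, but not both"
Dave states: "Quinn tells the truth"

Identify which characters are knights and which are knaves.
Quinn is a knave.
Rose is a knave.
Dave is a knave.

Verification:
- Quinn (knave) says "Rose is a knight" - this is FALSE (a lie) because Rose is a knave.
- Rose (knave) says "Either Quinn or Dave is a knight, but not both" - this is FALSE (a lie) because Quinn is a knave and Dave is a knave.
- Dave (knave) says "Quinn tells the truth" - this is FALSE (a lie) because Quinn is a knave.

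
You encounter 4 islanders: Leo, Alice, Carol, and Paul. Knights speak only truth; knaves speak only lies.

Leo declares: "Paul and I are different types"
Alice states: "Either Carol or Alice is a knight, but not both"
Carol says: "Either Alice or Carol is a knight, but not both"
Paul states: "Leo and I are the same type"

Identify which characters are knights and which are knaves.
Leo is a knight.
Alice is a knave.
Carol is a knave.
Paul is a knave.

Verification:
- Leo (knight) says "Paul and I are different types" - this is TRUE because Leo is a knight and Paul is a knave.
- Alice (knave) says "Either Carol or Alice is a knight, but not both" - this is FALSE (a lie) because Carol is a knave and Alice is a knave.
- Carol (knave) says "Either Alice or Carol is a knight, but not both" - this is FALSE (a lie) because Alice is a knave and Carol is a knave.
- Paul (knave) says "Leo and I are the same type" - this is FALSE (a lie) because Paul is a knave and Leo is a knight.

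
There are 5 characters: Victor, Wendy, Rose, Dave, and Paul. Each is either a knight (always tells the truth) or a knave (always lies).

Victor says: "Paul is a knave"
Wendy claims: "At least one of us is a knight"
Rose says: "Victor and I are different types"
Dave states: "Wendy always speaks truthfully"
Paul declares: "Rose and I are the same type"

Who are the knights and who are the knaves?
Victor is a knave.
Wendy is a knight.
Rose is a knight.
Dave is a knight.
Paul is a knight.

Verification:
- Victor (knave) says "Paul is a knave" - this is FALSE (a lie) because Paul is a knight.
- Wendy (knight) says "At least one of us is a knight" - this is TRUE because Wendy, Rose, Dave, and Paul are knights.
- Rose (knight) says "Victor and I are different types" - this is TRUE because Rose is a knight and Victor is a knave.
- Dave (knight) says "Wendy always speaks truthfully" - this is TRUE because Wendy is a knight.
- Paul (knight) says "Rose and I are the same type" - this is TRUE because Paul is a knight and Rose is a knight.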